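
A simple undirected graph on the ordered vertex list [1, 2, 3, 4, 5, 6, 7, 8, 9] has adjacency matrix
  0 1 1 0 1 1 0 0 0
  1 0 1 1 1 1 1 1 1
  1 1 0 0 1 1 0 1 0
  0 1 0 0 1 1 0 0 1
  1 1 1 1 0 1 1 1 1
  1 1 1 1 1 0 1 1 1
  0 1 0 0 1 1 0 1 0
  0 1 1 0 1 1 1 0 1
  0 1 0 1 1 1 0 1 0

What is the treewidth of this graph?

4

A width-4 tree decomposition is:
Bags: B1 = {2, 3, 5, 6, 8}  B2 = {1, 2, 3, 5, 6}  B3 = {2, 5, 6, 8, 9}  B4 = {2, 5, 6, 7, 8}  B5 = {2, 4, 5, 6, 9}
Tree: B1–B2, B1–B3, B3–B4, B3–B5
The largest bag has 5 vertices, giving width 4; this decomposition certifies tw(G) ≤ 4. For the lower bound, the 5 vertices {2, 5, 6, 8, 9} are pairwise adjacent, and any tree decomposition puts a clique entirely inside one bag — forcing width ≥ 4. The upper and lower bounds meet at 4, so that is the treewidth.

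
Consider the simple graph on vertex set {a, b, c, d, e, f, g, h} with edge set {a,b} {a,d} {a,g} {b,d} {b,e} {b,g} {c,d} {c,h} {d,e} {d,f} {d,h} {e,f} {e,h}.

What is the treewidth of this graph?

2

A width-2 tree decomposition is:
Bags: B1 = {b, d, e}  B2 = {d, e, f}  B3 = {d, e, h}  B4 = {a, b, d}  B5 = {c, d, h}  B6 = {a, b, g}
Tree: B1–B2, B2–B3, B1–B4, B3–B5, B4–B6
Each bag holds 3 vertices, so the decomposition has width 2, which upper-bounds the treewidth. On the other hand G contains the 3-clique {d, e, h}. A clique must lie in a single bag of any decomposition, so no decomposition can have width below 2. Therefore the treewidth is 2.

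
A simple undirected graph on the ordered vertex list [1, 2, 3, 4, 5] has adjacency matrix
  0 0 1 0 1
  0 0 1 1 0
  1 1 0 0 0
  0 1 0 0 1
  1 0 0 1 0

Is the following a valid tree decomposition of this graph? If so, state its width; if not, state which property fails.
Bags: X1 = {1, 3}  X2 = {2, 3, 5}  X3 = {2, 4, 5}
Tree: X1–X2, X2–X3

A tree decomposition must satisfy three properties: every vertex lies in some bag; for every edge, both endpoints lie together in some bag; and for every vertex, the bags containing it form a connected subtree. Here edge (5,1) lies in no bag, so the decomposition is invalid.

No — edge (5,1) lies in no bag.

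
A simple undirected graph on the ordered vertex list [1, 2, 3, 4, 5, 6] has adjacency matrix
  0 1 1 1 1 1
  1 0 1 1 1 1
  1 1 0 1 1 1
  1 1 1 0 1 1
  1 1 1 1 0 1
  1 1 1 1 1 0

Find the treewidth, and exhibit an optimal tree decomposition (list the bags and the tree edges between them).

Treewidth 5.
One optimal decomposition is:
Bags: B1 = {1, 2, 3, 4, 5, 6}
Tree: (single bag)

With just one bag of size 6, the width is 6 − 1 = 5, so tw(G) ≤ 5. On the other hand G contains the 6-clique {1, 2, 3, 4, 5, 6}. A clique must lie in a single bag of any decomposition, so no decomposition can have width below 5. Hence tw(G) = 5 exactly.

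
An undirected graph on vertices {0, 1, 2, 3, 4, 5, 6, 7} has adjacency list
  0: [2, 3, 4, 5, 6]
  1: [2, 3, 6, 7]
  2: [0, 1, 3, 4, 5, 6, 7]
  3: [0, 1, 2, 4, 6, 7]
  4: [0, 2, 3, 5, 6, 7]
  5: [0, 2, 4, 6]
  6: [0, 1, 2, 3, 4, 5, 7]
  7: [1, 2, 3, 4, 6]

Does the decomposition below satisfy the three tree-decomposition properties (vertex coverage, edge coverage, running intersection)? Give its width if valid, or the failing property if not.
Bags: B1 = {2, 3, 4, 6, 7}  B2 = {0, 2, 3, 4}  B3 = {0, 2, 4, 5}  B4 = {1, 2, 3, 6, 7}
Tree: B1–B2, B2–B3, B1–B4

No — edge (6,0) lies in no bag.

A tree decomposition must satisfy three properties: every vertex lies in some bag; for every edge, both endpoints lie together in some bag; and for every vertex, the bags containing it form a connected subtree. Here edge (6,0) lies in no bag, so the decomposition is invalid.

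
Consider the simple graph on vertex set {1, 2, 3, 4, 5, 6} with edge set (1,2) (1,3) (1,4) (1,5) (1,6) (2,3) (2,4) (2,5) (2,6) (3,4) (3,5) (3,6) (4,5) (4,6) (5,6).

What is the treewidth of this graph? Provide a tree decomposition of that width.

Treewidth 5.
Bags: B1 = {1, 2, 3, 4, 5, 6}
Tree: (single bag)

With just one bag of size 6, the width is 6 − 1 = 5, so tw(G) ≤ 5. For the lower bound, the 6 vertices {1, 2, 3, 4, 5, 6} are pairwise adjacent, and any tree decomposition puts a clique entirely inside one bag — forcing width ≥ 5. Therefore the treewidth is 5.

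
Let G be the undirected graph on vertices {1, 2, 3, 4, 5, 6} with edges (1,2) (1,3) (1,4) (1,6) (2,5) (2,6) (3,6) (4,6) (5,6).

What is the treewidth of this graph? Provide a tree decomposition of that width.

Treewidth 2.
Bags: B1 = {1, 4, 6}  B2 = {1, 2, 6}  B3 = {2, 5, 6}  B4 = {1, 3, 6}
Tree: B1–B2, B2–B3, B2–B4

Every bag has size at most 3, so the width is 3 − 1 = 2 and tw(G) ≤ 2. On the other hand G contains the 3-clique {1, 2, 6}. A clique must lie in a single bag of any decomposition, so no decomposition can have width below 2. The upper and lower bounds meet at 2, so that is the treewidth.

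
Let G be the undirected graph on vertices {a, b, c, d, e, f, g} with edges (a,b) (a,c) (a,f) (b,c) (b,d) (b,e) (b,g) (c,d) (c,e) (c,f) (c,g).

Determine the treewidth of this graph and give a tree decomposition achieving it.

Every bag has size at most 3, so the width is 3 − 1 = 2 and tw(G) ≤ 2. On the other hand G contains the 3-clique {a, c, f}. A clique must lie in a single bag of any decomposition, so no decomposition can have width below 2. Therefore the treewidth is 2.

Treewidth 2.
One such decomposition:
Bags: B1 = {a, b, c}  B2 = {a, c, f}  B3 = {b, c, g}  B4 = {b, c, e}  B5 = {b, c, d}
Tree: B1–B2, B1–B3, B3–B4, B3–B5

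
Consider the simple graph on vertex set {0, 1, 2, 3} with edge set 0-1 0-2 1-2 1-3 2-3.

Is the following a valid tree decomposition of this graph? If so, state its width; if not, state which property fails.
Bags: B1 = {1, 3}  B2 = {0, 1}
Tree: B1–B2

A tree decomposition must satisfy three properties: every vertex lies in some bag; for every edge, both endpoints lie together in some bag; and for every vertex, the bags containing it form a connected subtree. Here vertex 2 appears in no bag, so the decomposition is invalid.

No — vertex 2 appears in no bag.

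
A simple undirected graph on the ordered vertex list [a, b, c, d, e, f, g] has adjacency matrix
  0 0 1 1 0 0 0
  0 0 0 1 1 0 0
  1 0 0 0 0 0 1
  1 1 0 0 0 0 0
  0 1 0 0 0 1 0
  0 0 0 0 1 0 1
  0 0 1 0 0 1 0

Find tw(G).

A width-2 tree decomposition is:
Bags: B1 = {a, b, d}  B2 = {a, b, e}  B3 = {a, e, f}  B4 = {a, f, g}  B5 = {a, c, g}
Tree: B1–B2, B2–B3, B3–B4, B4–B5
The largest bag has 3 vertices, giving width 2; this decomposition certifies tw(G) ≤ 2. Since a–d–b–e–f–g–c–a is a cycle in G, G is not acyclic. Forests are exactly the graphs of treewidth ≤ 1, so tw(G) ≥ 2. The upper and lower bounds meet at 2, so that is the treewidth.

2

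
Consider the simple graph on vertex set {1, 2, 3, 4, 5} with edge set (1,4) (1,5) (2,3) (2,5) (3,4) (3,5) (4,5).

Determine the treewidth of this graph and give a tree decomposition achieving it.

Each bag holds 3 vertices, so the decomposition has width 2, which upper-bounds the treewidth. On the other hand G contains the 3-clique {1, 4, 5}. A clique must lie in a single bag of any decomposition, so no decomposition can have width below 2. The upper and lower bounds meet at 2, so that is the treewidth.

Treewidth 2.
Bags: B1 = {1, 4, 5}  B2 = {3, 4, 5}  B3 = {2, 3, 5}
Tree: B1–B2, B2–B3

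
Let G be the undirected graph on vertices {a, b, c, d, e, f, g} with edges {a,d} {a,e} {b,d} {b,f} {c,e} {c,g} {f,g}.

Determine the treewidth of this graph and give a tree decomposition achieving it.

Treewidth 2.
Bags: B1 = {b, f, g}  B2 = {b, d, g}  B3 = {a, d, g}  B4 = {a, e, g}  B5 = {c, e, g}
Tree: B1–B2, B2–B3, B3–B4, B4–B5

Every bag has size at most 3, so the width is 3 − 1 = 2 and tw(G) ≤ 2. Since g–f–b–d–a–e–c–g is a cycle in G, G is not acyclic. Forests are exactly the graphs of treewidth ≤ 1, so tw(G) ≥ 2. Combining the bounds, tw(G) = 2.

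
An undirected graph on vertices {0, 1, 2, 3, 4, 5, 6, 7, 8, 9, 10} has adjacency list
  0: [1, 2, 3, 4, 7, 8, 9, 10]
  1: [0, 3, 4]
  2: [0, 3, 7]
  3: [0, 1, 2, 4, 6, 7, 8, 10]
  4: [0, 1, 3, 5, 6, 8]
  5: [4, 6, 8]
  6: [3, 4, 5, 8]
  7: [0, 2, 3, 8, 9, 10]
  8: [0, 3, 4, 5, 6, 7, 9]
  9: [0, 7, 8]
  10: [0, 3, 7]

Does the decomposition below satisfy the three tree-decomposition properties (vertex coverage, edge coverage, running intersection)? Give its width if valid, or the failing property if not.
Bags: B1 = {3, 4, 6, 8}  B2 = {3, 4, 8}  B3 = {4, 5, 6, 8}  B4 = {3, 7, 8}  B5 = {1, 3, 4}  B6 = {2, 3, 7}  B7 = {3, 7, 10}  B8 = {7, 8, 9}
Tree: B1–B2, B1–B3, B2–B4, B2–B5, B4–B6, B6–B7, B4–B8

No — vertex 0 appears in no bag.

A tree decomposition must satisfy three properties: every vertex lies in some bag; for every edge, both endpoints lie together in some bag; and for every vertex, the bags containing it form a connected subtree. Here vertex 0 appears in no bag, so the decomposition is invalid.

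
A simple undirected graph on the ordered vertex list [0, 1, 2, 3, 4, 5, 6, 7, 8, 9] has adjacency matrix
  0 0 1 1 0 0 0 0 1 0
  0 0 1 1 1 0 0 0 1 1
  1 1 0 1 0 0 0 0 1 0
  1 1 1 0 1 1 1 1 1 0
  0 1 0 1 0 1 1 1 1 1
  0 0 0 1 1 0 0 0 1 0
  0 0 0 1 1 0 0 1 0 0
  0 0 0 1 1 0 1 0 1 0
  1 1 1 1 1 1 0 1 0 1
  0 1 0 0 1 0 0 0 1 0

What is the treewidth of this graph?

A width-3 tree decomposition is:
Bags: B1 = {1, 3, 4, 8}  B2 = {1, 4, 8, 9}  B3 = {3, 4, 5, 8}  B4 = {3, 4, 7, 8}  B5 = {1, 2, 3, 8}  B6 = {0, 2, 3, 8}  B7 = {3, 4, 6, 7}
Tree: B1–B2, B1–B3, B1–B4, B1–B5, B5–B6, B4–B7
Every bag has size at most 4, so the width is 4 − 1 = 3 and tw(G) ≤ 3. For the lower bound, the 4 vertices {1, 4, 8, 9} are pairwise adjacent, and any tree decomposition puts a clique entirely inside one bag — forcing width ≥ 3. The upper and lower bounds meet at 3, so that is the treewidth.

3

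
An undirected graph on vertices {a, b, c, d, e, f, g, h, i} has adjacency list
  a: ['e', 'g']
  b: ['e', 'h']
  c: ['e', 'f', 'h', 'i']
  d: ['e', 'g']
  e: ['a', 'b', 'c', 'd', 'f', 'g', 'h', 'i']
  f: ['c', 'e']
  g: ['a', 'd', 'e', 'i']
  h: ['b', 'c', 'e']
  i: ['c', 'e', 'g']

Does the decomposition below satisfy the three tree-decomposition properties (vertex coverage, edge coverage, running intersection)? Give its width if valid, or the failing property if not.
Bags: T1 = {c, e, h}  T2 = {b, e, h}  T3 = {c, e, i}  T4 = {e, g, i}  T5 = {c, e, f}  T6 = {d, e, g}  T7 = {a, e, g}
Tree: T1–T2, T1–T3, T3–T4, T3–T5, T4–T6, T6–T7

Yes; width 2.

Vertex coverage: the bags together contain {a, b, c, d, e, f, g, h, i}, the full vertex set. Edge coverage: each edge of G has both endpoints in at least one bag. Running intersection: for every vertex, the bags containing it form a connected subtree. All three properties hold, so this is a valid tree decomposition of width max|bag| − 1 = 2, and hence tw(G) ≤ 2.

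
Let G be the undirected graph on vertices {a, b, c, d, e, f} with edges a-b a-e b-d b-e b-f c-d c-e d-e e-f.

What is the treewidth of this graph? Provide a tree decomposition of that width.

Treewidth 2.
Bags: B1 = {c, d, e}  B2 = {b, d, e}  B3 = {a, b, e}  B4 = {b, e, f}
Tree: B1–B2, B2–B3, B3–B4

The largest bag has 3 vertices, giving width 2; this decomposition certifies tw(G) ≤ 2. For the lower bound, the 3 vertices {c, d, e} are pairwise adjacent, and any tree decomposition puts a clique entirely inside one bag — forcing width ≥ 2. The upper and lower bounds meet at 2, so that is the treewidth.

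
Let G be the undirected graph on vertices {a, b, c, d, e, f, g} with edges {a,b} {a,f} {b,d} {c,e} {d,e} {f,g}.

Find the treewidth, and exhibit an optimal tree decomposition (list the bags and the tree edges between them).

Treewidth 1.
One optimal decomposition is:
Bags: B1 = {c, e}  B2 = {d, e}  B3 = {b, d}  B4 = {a, b}  B5 = {a, f}  B6 = {f, g}
Tree: B1–B2, B2–B3, B3–B4, B4–B5, B5–B6

The largest bag has 2 vertices, giving width 1; this decomposition certifies tw(G) ≤ 1. Any graph with an edge has treewidth ≥ 1, and G has the edge c–e. Therefore the treewidth is 1.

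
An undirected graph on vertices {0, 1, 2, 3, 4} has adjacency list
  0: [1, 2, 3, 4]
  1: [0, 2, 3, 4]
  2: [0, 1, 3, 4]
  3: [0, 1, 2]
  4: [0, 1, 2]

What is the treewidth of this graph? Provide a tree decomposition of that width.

Treewidth 3.
One optimal decomposition is:
Bags: B1 = {0, 1, 2, 3}  B2 = {0, 1, 2, 4}
Tree: B1–B2

Every bag has size at most 4, so the width is 4 − 1 = 3 and tw(G) ≤ 3. For the lower bound, the 4 vertices {0, 1, 2, 3} are pairwise adjacent, and any tree decomposition puts a clique entirely inside one bag — forcing width ≥ 3. Combining the bounds, tw(G) = 3.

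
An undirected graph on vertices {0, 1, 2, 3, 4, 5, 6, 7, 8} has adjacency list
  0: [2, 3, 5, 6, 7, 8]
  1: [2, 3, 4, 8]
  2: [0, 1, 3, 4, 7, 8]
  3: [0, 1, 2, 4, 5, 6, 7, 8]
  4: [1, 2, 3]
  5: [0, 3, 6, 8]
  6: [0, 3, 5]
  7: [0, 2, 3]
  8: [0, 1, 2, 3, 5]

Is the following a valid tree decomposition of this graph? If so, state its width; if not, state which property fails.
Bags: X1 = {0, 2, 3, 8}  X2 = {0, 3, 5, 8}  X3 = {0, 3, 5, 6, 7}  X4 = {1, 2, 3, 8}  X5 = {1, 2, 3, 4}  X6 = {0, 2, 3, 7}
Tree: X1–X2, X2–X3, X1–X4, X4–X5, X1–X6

No — bags containing vertex 7 are not connected in the tree.

A tree decomposition must satisfy three properties: every vertex lies in some bag; for every edge, both endpoints lie together in some bag; and for every vertex, the bags containing it form a connected subtree. Here bags containing vertex 7 are not connected in the tree, so the decomposition is invalid.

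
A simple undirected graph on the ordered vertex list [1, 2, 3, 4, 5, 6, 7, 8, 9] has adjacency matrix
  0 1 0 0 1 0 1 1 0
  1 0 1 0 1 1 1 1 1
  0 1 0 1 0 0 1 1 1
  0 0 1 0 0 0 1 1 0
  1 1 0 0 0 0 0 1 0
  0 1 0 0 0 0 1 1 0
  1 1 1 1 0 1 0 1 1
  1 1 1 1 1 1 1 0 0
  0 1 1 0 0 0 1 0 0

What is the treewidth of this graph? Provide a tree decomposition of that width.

The largest bag has 4 vertices, giving width 3; this decomposition certifies tw(G) ≤ 3. On the other hand G contains the 4-clique {1, 2, 5, 8}. A clique must lie in a single bag of any decomposition, so no decomposition can have width below 3. Combining the bounds, tw(G) = 3.

Treewidth 3.
Bags: B1 = {1, 2, 7, 8}  B2 = {2, 3, 7, 8}  B3 = {2, 3, 7, 9}  B4 = {3, 4, 7, 8}  B5 = {2, 6, 7, 8}  B6 = {1, 2, 5, 8}
Tree: B1–B2, B2–B3, B2–B4, B1–B5, B1–B6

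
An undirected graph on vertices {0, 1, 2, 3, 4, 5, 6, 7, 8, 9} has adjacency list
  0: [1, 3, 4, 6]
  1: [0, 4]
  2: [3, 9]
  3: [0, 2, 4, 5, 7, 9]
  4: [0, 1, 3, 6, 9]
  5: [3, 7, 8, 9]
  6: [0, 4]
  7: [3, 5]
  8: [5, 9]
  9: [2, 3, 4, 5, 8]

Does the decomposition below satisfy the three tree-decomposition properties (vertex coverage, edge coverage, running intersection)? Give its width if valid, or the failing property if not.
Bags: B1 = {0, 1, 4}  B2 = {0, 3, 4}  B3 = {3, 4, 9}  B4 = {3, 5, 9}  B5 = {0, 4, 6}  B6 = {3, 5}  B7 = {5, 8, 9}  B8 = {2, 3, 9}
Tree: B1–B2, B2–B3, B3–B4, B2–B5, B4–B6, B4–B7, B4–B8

No — vertex 7 appears in no bag.

A tree decomposition must satisfy three properties: every vertex lies in some bag; for every edge, both endpoints lie together in some bag; and for every vertex, the bags containing it form a connected subtree. Here vertex 7 appears in no bag, so the decomposition is invalid.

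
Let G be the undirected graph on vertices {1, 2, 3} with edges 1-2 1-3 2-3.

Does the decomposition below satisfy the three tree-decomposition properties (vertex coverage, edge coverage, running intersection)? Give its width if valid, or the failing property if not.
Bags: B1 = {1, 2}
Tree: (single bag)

A tree decomposition must satisfy three properties: every vertex lies in some bag; for every edge, both endpoints lie together in some bag; and for every vertex, the bags containing it form a connected subtree. Here vertex 3 appears in no bag, so the decomposition is invalid.

No — vertex 3 appears in no bag.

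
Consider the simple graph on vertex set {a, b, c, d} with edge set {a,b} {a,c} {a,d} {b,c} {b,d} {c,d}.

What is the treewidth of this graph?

A width-3 tree decomposition is:
Bags: B1 = {a, b, c, d}
Tree: (single bag)
A single bag containing all 4 vertices is trivially a valid decomposition of width 3. Conversely, {a, b, c, d} is a clique of size 4, and the vertices of any clique must share a bag in every tree decomposition; so some bag has ≥ 4 vertices and tw(G) ≥ 3. Therefore the treewidth is 3.

3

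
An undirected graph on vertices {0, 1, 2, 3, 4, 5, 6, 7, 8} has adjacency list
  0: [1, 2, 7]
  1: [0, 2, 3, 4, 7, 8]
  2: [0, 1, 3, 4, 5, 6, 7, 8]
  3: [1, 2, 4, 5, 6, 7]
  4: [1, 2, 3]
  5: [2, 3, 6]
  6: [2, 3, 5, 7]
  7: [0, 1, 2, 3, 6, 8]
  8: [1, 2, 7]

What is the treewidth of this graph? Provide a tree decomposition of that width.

Every bag has size at most 4, so the width is 4 − 1 = 3 and tw(G) ≤ 3. On the other hand G contains the 4-clique {1, 2, 3, 4}. A clique must lie in a single bag of any decomposition, so no decomposition can have width below 3. The upper and lower bounds meet at 3, so that is the treewidth.

Treewidth 3.
Bags: B1 = {1, 2, 3, 4}  B2 = {1, 2, 3, 7}  B3 = {0, 1, 2, 7}  B4 = {1, 2, 7, 8}  B5 = {2, 3, 6, 7}  B6 = {2, 3, 5, 6}
Tree: B1–B2, B2–B3, B3–B4, B2–B5, B5–B6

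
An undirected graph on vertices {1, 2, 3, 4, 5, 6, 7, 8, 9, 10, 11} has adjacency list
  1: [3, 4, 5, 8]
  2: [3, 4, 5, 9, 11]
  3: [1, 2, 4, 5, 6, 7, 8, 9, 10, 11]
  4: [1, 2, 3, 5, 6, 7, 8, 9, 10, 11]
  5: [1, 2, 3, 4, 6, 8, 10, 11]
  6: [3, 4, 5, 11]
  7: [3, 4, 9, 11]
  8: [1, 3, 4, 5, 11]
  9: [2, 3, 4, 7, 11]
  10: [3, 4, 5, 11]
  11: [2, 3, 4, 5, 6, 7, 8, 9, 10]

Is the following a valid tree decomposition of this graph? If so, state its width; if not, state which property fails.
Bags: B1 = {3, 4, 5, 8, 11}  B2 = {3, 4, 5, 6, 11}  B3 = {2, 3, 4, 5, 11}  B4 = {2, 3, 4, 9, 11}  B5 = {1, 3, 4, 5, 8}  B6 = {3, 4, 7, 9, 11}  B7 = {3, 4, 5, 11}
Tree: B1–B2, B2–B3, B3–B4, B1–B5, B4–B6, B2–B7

No — vertex 10 appears in no bag.

A tree decomposition must satisfy three properties: every vertex lies in some bag; for every edge, both endpoints lie together in some bag; and for every vertex, the bags containing it form a connected subtree. Here vertex 10 appears in no bag, so the decomposition is invalid.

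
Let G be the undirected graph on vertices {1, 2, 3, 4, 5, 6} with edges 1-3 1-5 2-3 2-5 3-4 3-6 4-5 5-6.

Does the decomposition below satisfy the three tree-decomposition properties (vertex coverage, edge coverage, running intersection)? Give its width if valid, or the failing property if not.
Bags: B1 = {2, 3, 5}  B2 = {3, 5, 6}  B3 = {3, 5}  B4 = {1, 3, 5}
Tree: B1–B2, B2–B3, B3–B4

No — vertex 4 appears in no bag.

A tree decomposition must satisfy three properties: every vertex lies in some bag; for every edge, both endpoints lie together in some bag; and for every vertex, the bags containing it form a connected subtree. Here vertex 4 appears in no bag, so the decomposition is invalid.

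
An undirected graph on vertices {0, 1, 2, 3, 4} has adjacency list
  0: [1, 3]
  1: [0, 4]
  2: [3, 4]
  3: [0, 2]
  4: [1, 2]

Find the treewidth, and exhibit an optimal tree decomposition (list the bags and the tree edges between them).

Treewidth 2.
One optimal decomposition is:
Bags: B1 = {0, 1, 3}  B2 = {1, 3, 4}  B3 = {2, 3, 4}
Tree: B1–B2, B2–B3

Each bag holds 3 vertices, so the decomposition has width 2, which upper-bounds the treewidth. The edges 3–0–1–4–2–3 form a cycle, so G is not a tree and its treewidth is at least 2. Hence tw(G) = 2 exactly.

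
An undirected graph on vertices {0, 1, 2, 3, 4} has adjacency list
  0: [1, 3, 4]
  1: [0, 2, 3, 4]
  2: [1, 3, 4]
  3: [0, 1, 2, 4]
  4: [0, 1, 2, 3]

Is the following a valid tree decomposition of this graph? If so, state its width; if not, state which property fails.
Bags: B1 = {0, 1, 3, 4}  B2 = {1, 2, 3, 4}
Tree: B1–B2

Every vertex of G appears in some bag (union = {0, 1, 2, 3, 4}); every edge is covered by a bag; and for each vertex v the set of bags containing v is connected in the bag tree. The decomposition is therefore valid. The largest bag has 4 vertices, so the width is 3.

Yes; width 3.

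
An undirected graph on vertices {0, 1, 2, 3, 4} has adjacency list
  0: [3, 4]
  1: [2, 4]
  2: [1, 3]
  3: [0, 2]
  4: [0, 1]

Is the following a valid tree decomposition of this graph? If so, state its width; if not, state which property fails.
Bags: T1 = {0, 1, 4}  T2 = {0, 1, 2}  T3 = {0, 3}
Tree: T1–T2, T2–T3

A tree decomposition must satisfy three properties: every vertex lies in some bag; for every edge, both endpoints lie together in some bag; and for every vertex, the bags containing it form a connected subtree. Here edge (2,3) lies in no bag, so the decomposition is invalid.

No — edge (2,3) lies in no bag.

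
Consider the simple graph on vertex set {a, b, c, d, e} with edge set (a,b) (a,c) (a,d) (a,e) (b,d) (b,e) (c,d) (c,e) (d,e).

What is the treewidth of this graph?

3

A width-3 tree decomposition is:
Bags: B1 = {a, b, d, e}  B2 = {a, c, d, e}
Tree: B1–B2
The largest bag has 4 vertices, giving width 3; this decomposition certifies tw(G) ≤ 3. Conversely, {a, c, d, e} is a clique of size 4, and the vertices of any clique must share a bag in every tree decomposition; so some bag has ≥ 4 vertices and tw(G) ≥ 3. Combining the bounds, tw(G) = 3.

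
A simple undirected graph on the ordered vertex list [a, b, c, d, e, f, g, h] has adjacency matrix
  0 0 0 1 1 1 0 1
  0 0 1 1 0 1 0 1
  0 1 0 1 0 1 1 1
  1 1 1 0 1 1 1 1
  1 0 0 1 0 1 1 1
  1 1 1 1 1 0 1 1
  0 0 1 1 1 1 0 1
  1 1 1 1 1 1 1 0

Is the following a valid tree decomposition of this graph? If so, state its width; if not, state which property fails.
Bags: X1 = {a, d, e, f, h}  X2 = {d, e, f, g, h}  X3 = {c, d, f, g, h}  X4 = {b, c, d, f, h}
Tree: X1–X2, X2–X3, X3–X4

Every vertex of G appears in some bag (union = {a, b, c, d, e, f, g, h}); every edge is covered by a bag; and for each vertex v the set of bags containing v is connected in the bag tree. The decomposition is therefore valid. The largest bag has 5 vertices, so the width is 4.

Yes; width 4.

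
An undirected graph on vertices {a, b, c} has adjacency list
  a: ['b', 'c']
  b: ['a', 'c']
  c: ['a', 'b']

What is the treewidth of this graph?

A width-2 tree decomposition is:
Bags: B1 = {a, b, c}
Tree: (single bag)
A single bag containing all 3 vertices is trivially a valid decomposition of width 2. On the other hand G contains the 3-clique {a, b, c}. A clique must lie in a single bag of any decomposition, so no decomposition can have width below 2. Therefore the treewidth is 2.

2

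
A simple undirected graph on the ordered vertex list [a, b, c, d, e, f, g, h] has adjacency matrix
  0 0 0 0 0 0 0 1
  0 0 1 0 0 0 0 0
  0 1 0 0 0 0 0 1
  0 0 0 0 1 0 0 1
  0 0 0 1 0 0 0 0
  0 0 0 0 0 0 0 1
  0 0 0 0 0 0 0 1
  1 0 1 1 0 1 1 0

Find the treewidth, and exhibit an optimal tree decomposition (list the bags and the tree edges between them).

Each bag holds 2 vertices, so the decomposition has width 1, which upper-bounds the treewidth. Any graph with an edge has treewidth ≥ 1, and G has the edge h–g. The upper and lower bounds meet at 1, so that is the treewidth.

Treewidth 1.
Bags: B1 = {g, h}  B2 = {a, h}  B3 = {d, h}  B4 = {f, h}  B5 = {d, e}  B6 = {c, h}  B7 = {b, c}
Tree: B1–B2, B1–B3, B1–B4, B3–B5, B4–B6, B6–B7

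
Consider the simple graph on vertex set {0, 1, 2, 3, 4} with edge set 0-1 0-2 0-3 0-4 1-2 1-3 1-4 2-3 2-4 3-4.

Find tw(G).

4

A width-4 tree decomposition is:
Bags: B1 = {0, 1, 2, 3, 4}
Tree: (single bag)
With just one bag of size 5, the width is 5 − 1 = 4, so tw(G) ≤ 4. For the lower bound, the 5 vertices {0, 1, 2, 3, 4} are pairwise adjacent, and any tree decomposition puts a clique entirely inside one bag — forcing width ≥ 4. The upper and lower bounds meet at 4, so that is the treewidth.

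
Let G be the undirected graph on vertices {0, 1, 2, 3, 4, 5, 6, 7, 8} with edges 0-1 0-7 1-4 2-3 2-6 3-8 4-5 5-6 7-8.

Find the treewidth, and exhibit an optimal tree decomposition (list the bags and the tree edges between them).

Every bag has size at most 3, so the width is 3 − 1 = 2 and tw(G) ≤ 2. The edges 1–0–7–8–3–2–6–5–4–1 form a cycle, so G is not a tree and its treewidth is at least 2. Combining the bounds, tw(G) = 2.

Treewidth 2.
One optimal decomposition is:
Bags: B1 = {0, 1, 7}  B2 = {1, 7, 8}  B3 = {1, 3, 8}  B4 = {1, 2, 3}  B5 = {1, 2, 6}  B6 = {1, 5, 6}  B7 = {1, 4, 5}
Tree: B1–B2, B2–B3, B3–B4, B4–B5, B5–B6, B6–B7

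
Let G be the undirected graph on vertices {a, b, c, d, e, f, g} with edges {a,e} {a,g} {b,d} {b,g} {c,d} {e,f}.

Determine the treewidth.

1

A width-1 tree decomposition is:
Bags: B1 = {c, d}  B2 = {b, d}  B3 = {b, g}  B4 = {a, g}  B5 = {a, e}  B6 = {e, f}
Tree: B1–B2, B2–B3, B3–B4, B4–B5, B5–B6
The largest bag has 2 vertices, giving width 1; this decomposition certifies tw(G) ≤ 1. Since G has at least one edge (e.g. c–d), it is not an edgeless graph, so tw(G) ≥ 1. Hence tw(G) = 1 exactly.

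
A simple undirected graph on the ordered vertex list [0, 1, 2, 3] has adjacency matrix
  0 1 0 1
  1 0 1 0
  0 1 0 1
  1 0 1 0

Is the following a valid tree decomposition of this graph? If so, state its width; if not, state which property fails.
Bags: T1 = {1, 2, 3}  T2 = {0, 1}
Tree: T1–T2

No — edge (3,0) lies in no bag.

A tree decomposition must satisfy three properties: every vertex lies in some bag; for every edge, both endpoints lie together in some bag; and for every vertex, the bags containing it form a connected subtree. Here edge (3,0) lies in no bag, so the decomposition is invalid.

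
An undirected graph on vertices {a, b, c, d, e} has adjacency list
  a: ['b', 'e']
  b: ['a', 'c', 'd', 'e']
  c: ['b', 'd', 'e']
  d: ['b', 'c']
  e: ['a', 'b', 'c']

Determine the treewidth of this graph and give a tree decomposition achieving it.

The largest bag has 3 vertices, giving width 2; this decomposition certifies tw(G) ≤ 2. Conversely, {b, c, d} is a clique of size 3, and the vertices of any clique must share a bag in every tree decomposition; so some bag has ≥ 3 vertices and tw(G) ≥ 2. Hence tw(G) = 2 exactly.

Treewidth 2.
One such decomposition:
Bags: B1 = {b, c, e}  B2 = {b, c, d}  B3 = {a, b, e}
Tree: B1–B2, B1–B3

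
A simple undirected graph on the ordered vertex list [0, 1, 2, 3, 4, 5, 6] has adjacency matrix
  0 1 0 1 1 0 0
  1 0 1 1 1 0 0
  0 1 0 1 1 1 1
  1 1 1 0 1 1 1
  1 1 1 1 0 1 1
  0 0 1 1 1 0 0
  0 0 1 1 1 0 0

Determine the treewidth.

3

A width-3 tree decomposition is:
Bags: B1 = {2, 3, 4, 5}  B2 = {1, 2, 3, 4}  B3 = {2, 3, 4, 6}  B4 = {0, 1, 3, 4}
Tree: B1–B2, B1–B3, B2–B4
Every bag has size at most 4, so the width is 4 − 1 = 3 and tw(G) ≤ 3. For the lower bound, the 4 vertices {0, 1, 3, 4} are pairwise adjacent, and any tree decomposition puts a clique entirely inside one bag — forcing width ≥ 3. The upper and lower bounds meet at 3, so that is the treewidth.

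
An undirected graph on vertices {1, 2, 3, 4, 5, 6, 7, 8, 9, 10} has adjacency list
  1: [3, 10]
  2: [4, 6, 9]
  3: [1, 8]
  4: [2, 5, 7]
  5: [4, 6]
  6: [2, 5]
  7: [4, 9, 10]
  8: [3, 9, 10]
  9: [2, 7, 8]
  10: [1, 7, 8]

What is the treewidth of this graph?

2

A width-2 tree decomposition is:
Bags: B1 = {1, 3, 8}  B2 = {1, 8, 10}  B3 = {8, 9, 10}  B4 = {7, 9, 10}  B5 = {2, 7, 9}  B6 = {2, 4, 7}  B7 = {2, 4, 6}  B8 = {4, 5, 6}
Tree: B1–B2, B2–B3, B3–B4, B4–B5, B5–B6, B6–B7, B7–B8
Each bag holds 3 vertices, so the decomposition has width 2, which upper-bounds the treewidth. The edges 3–1–10–8–3 form a cycle, so G is not a tree and its treewidth is at least 2. The upper and lower bounds meet at 2, so that is the treewidth.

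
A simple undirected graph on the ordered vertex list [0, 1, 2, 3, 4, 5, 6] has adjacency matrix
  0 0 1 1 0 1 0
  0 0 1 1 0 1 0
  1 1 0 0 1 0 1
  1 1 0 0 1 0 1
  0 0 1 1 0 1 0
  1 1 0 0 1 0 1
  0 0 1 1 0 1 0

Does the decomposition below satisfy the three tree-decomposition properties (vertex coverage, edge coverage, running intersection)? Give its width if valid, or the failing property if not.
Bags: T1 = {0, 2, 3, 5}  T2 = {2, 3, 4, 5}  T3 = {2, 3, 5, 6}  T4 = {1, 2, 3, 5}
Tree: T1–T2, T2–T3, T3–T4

Yes; width 3.

Checking the three conditions: (i) the bags cover all of {0, 1, 2, 3, 4, 5, 6}; (ii) for each edge, some bag contains both endpoints; (iii) the bags containing any fixed vertex form a subtree. All hold, so the decomposition is valid with width 4 − 1 = 3.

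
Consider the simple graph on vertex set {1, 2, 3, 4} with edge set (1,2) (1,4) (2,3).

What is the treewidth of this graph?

1

A width-1 tree decomposition is:
Bags: B1 = {2, 3}  B2 = {1, 2}  B3 = {1, 4}
Tree: B1–B2, B2–B3
Every bag has size at most 2, so the width is 2 − 1 = 1 and tw(G) ≤ 1. Since G has at least one edge (e.g. 3–2), it is not an edgeless graph, so tw(G) ≥ 1. Combining the bounds, tw(G) = 1.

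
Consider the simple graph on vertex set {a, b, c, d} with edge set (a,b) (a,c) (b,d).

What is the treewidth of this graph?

1

A width-1 tree decomposition is:
Bags: B1 = {a, c}  B2 = {a, b}  B3 = {b, d}
Tree: B1–B2, B2–B3
Each bag holds 2 vertices, so the decomposition has width 1, which upper-bounds the treewidth. Any graph with an edge has treewidth ≥ 1, and G has the edge a–c. Therefore the treewidth is 1.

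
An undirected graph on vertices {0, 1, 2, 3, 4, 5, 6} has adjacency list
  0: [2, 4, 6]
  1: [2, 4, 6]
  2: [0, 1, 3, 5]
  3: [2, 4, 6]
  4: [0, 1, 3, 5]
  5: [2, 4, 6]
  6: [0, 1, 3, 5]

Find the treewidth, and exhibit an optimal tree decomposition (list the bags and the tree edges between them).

Every bag has size at most 4, so the width is 4 − 1 = 3 and tw(G) ≤ 3. For the lower bound: the 4 vertex sets {3,4}, {0,2}, {6}, {5} are disjoint, each induces a connected subgraph, and every pair is joined by at least one edge of G. Contracting each set to a single vertex therefore yields K_{4} as a minor, and since treewidth is minor-monotone, tw(G) ≥ tw(K_{4}) = 3. Combining the bounds, tw(G) = 3.

Treewidth 3.
Bags: B1 = {2, 3, 4, 6}  B2 = {0, 2, 4, 6}  B3 = {2, 4, 5, 6}  B4 = {1, 2, 4, 6}
Tree: B1–B2, B2–B3, B3–B4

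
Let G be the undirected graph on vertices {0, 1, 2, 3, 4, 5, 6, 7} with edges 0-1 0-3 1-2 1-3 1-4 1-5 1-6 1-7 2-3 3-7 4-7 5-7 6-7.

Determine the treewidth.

A width-2 tree decomposition is:
Bags: B1 = {1, 3, 7}  B2 = {0, 1, 3}  B3 = {1, 4, 7}  B4 = {1, 2, 3}  B5 = {1, 5, 7}  B6 = {1, 6, 7}
Tree: B1–B2, B1–B3, B2–B4, B3–B5, B3–B6
Every bag has size at most 3, so the width is 3 − 1 = 2 and tw(G) ≤ 2. For the lower bound, the 3 vertices {0, 1, 3} are pairwise adjacent, and any tree decomposition puts a clique entirely inside one bag — forcing width ≥ 2. The upper and lower bounds meet at 2, so that is the treewidth.

2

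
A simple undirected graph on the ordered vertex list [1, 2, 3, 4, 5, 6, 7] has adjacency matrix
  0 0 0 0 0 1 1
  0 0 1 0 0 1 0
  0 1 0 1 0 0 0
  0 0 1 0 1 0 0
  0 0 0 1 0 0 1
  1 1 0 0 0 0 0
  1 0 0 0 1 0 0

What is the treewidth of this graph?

A width-2 tree decomposition is:
Bags: B1 = {1, 2, 6}  B2 = {1, 2, 7}  B3 = {2, 5, 7}  B4 = {2, 4, 5}  B5 = {2, 3, 4}
Tree: B1–B2, B2–B3, B3–B4, B4–B5
Each bag holds 3 vertices, so the decomposition has width 2, which upper-bounds the treewidth. Since 2–6–1–7–5–4–3–2 is a cycle in G, G is not acyclic. Forests are exactly the graphs of treewidth ≤ 1, so tw(G) ≥ 2. Therefore the treewidth is 2.

2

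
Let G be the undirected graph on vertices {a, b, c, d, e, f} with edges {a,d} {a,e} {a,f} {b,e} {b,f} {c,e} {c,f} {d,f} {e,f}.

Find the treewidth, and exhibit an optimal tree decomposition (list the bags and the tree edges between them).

The largest bag has 3 vertices, giving width 2; this decomposition certifies tw(G) ≤ 2. On the other hand G contains the 3-clique {a, d, f}. A clique must lie in a single bag of any decomposition, so no decomposition can have width below 2. Hence tw(G) = 2 exactly.

Treewidth 2.
One such decomposition:
Bags: B1 = {b, e, f}  B2 = {a, e, f}  B3 = {c, e, f}  B4 = {a, d, f}
Tree: B1–B2, B2–B3, B2–B4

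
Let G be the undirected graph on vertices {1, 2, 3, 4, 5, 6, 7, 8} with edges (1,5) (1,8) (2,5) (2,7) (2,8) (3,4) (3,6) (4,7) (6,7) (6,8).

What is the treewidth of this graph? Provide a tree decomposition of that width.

The largest bag has 3 vertices, giving width 2; this decomposition certifies tw(G) ≤ 2. For the lower bound, G contains the cycle 5–1–8–2–5, so G is not a forest; only forests have treewidth ≤ 1, hence tw(G) ≥ 2. The upper and lower bounds meet at 2, so that is the treewidth.

Treewidth 2.
Bags: B1 = {1, 2, 5}  B2 = {1, 2, 8}  B3 = {2, 7, 8}  B4 = {6, 7, 8}  B5 = {4, 6, 7}  B6 = {3, 4, 6}
Tree: B1–B2, B2–B3, B3–B4, B4–B5, B5–B6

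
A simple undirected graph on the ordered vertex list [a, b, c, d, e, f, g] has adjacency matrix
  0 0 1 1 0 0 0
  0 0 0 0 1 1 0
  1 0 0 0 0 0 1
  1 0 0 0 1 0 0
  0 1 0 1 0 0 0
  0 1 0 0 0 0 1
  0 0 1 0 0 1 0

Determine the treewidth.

A width-2 tree decomposition is:
Bags: B1 = {b, d, e}  B2 = {a, b, d}  B3 = {a, b, c}  B4 = {b, c, g}  B5 = {b, f, g}
Tree: B1–B2, B2–B3, B3–B4, B4–B5
The largest bag has 3 vertices, giving width 2; this decomposition certifies tw(G) ≤ 2. Since b–e–d–a–c–g–f–b is a cycle in G, G is not acyclic. Forests are exactly the graphs of treewidth ≤ 1, so tw(G) ≥ 2. Hence tw(G) = 2 exactly.

2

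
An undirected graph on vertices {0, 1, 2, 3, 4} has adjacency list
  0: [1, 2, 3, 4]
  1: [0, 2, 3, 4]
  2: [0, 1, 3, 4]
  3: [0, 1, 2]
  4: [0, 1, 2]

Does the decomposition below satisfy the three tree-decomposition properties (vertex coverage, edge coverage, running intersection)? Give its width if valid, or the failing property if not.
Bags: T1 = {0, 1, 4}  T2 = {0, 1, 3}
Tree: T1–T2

No — vertex 2 appears in no bag.

A tree decomposition must satisfy three properties: every vertex lies in some bag; for every edge, both endpoints lie together in some bag; and for every vertex, the bags containing it form a connected subtree. Here vertex 2 appears in no bag, so the decomposition is invalid.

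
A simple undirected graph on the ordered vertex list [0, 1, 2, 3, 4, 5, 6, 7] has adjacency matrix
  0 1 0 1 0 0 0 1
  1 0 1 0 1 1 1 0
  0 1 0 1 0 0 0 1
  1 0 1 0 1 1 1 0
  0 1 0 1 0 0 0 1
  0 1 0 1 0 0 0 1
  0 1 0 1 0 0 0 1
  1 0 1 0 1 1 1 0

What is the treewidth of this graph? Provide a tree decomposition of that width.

Treewidth 3.
One optimal decomposition is:
Bags: B1 = {1, 3, 6, 7}  B2 = {1, 3, 5, 7}  B3 = {1, 2, 3, 7}  B4 = {1, 3, 4, 7}  B5 = {0, 1, 3, 7}
Tree: B1–B2, B2–B3, B3–B4, B4–B5

Every bag has size at most 4, so the width is 4 − 1 = 3 and tw(G) ≤ 3. For the lower bound: the 4 vertex sets {6,7}, {1,5}, {3}, {2} are disjoint, each induces a connected subgraph, and every pair is joined by at least one edge of G. Contracting each set to a single vertex therefore yields K_{4} as a minor, and since treewidth is minor-monotone, tw(G) ≥ tw(K_{4}) = 3. The upper and lower bounds meet at 3, so that is the treewidth.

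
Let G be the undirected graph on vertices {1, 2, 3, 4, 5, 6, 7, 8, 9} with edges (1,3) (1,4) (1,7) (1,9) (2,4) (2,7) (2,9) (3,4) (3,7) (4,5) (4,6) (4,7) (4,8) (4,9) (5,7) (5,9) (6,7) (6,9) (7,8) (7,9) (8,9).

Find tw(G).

3

A width-3 tree decomposition is:
Bags: B1 = {4, 6, 7, 9}  B2 = {4, 7, 8, 9}  B3 = {4, 5, 7, 9}  B4 = {1, 4, 7, 9}  B5 = {2, 4, 7, 9}  B6 = {1, 3, 4, 7}
Tree: B1–B2, B2–B3, B1–B4, B1–B5, B4–B6
The largest bag has 4 vertices, giving width 3; this decomposition certifies tw(G) ≤ 3. Conversely, {1, 4, 7, 9} is a clique of size 4, and the vertices of any clique must share a bag in every tree decomposition; so some bag has ≥ 4 vertices and tw(G) ≥ 3. Hence tw(G) = 3 exactly.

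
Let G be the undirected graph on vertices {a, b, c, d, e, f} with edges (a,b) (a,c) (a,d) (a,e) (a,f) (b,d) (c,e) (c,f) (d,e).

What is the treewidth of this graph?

2

A width-2 tree decomposition is:
Bags: B1 = {a, c, e}  B2 = {a, c, f}  B3 = {a, d, e}  B4 = {a, b, d}
Tree: B1–B2, B1–B3, B3–B4
Every bag has size at most 3, so the width is 3 − 1 = 2 and tw(G) ≤ 2. Conversely, {a, d, e} is a clique of size 3, and the vertices of any clique must share a bag in every tree decomposition; so some bag has ≥ 3 vertices and tw(G) ≥ 2. Therefore the treewidth is 2.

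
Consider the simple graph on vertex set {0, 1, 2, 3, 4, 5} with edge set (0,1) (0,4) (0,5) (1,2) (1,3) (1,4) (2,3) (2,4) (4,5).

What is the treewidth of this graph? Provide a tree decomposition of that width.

Treewidth 2.
One optimal decomposition is:
Bags: B1 = {0, 1, 4}  B2 = {1, 2, 4}  B3 = {1, 2, 3}  B4 = {0, 4, 5}
Tree: B1–B2, B2–B3, B1–B4

Every bag has size at most 3, so the width is 3 − 1 = 2 and tw(G) ≤ 2. For the lower bound, the 3 vertices {0, 1, 4} are pairwise adjacent, and any tree decomposition puts a clique entirely inside one bag — forcing width ≥ 2. Hence tw(G) = 2 exactly.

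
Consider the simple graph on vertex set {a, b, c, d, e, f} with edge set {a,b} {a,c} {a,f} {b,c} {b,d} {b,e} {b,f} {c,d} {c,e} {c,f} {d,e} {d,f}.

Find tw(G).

A width-3 tree decomposition is:
Bags: B1 = {a, b, c, f}  B2 = {b, c, d, f}  B3 = {b, c, d, e}
Tree: B1–B2, B2–B3
Every bag has size at most 4, so the width is 4 − 1 = 3 and tw(G) ≤ 3. Conversely, {b, c, d, e} is a clique of size 4, and the vertices of any clique must share a bag in every tree decomposition; so some bag has ≥ 4 vertices and tw(G) ≥ 3. Therefore the treewidth is 3.

3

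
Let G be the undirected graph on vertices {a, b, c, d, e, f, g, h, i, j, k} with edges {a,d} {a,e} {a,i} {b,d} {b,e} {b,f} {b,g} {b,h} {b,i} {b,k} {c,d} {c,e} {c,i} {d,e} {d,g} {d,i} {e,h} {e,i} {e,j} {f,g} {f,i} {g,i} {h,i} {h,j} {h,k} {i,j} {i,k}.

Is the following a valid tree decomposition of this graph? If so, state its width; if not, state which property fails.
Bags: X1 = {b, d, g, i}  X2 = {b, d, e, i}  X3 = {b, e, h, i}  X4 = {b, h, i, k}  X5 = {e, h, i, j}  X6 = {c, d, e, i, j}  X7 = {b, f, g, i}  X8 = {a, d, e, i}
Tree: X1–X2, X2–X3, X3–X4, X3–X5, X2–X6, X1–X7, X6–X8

A tree decomposition must satisfy three properties: every vertex lies in some bag; for every edge, both endpoints lie together in some bag; and for every vertex, the bags containing it form a connected subtree. Here bags containing vertex j are not connected in the tree, so the decomposition is invalid.

No — bags containing vertex j are not connected in the tree.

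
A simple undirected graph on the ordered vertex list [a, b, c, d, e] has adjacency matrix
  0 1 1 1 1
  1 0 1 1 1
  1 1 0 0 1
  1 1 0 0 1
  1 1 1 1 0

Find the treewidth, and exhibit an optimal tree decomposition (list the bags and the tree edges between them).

Treewidth 3.
One optimal decomposition is:
Bags: B1 = {a, b, d, e}  B2 = {a, b, c, e}
Tree: B1–B2

The largest bag has 4 vertices, giving width 3; this decomposition certifies tw(G) ≤ 3. For the lower bound, the 4 vertices {a, b, d, e} are pairwise adjacent, and any tree decomposition puts a clique entirely inside one bag — forcing width ≥ 3. Combining the bounds, tw(G) = 3.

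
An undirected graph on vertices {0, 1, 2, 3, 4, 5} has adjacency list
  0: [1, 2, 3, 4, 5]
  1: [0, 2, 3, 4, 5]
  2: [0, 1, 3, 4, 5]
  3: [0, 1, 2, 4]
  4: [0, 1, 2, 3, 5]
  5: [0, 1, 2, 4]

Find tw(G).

4

A width-4 tree decomposition is:
Bags: B1 = {0, 1, 2, 4, 5}  B2 = {0, 1, 2, 3, 4}
Tree: B1–B2
The largest bag has 5 vertices, giving width 4; this decomposition certifies tw(G) ≤ 4. On the other hand G contains the 5-clique {0, 1, 2, 3, 4}. A clique must lie in a single bag of any decomposition, so no decomposition can have width below 4. Combining the bounds, tw(G) = 4.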